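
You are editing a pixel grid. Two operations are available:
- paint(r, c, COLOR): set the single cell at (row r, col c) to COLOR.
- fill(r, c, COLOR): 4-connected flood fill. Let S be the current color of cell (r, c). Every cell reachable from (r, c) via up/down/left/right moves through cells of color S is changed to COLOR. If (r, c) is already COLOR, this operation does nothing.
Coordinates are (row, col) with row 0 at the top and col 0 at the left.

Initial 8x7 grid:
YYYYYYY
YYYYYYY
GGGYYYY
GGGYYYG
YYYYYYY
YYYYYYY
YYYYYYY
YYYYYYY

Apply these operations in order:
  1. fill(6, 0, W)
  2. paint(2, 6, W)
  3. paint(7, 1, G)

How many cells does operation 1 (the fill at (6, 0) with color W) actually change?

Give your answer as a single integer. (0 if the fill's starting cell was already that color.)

After op 1 fill(6,0,W) [49 cells changed]:
WWWWWWW
WWWWWWW
GGGWWWW
GGGWWWG
WWWWWWW
WWWWWWW
WWWWWWW
WWWWWWW

Answer: 49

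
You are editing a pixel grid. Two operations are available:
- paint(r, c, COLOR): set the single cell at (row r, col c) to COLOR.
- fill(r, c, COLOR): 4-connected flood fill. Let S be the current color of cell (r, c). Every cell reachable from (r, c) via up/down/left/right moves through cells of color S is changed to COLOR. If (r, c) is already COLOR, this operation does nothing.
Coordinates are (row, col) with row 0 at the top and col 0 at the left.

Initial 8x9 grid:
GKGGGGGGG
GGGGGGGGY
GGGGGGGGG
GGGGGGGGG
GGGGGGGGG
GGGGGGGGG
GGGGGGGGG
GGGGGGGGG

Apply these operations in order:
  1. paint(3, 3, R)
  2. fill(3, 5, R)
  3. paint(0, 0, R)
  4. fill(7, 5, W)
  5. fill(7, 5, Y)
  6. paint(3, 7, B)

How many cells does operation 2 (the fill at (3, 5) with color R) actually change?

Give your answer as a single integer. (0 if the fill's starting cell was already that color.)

After op 1 paint(3,3,R):
GKGGGGGGG
GGGGGGGGY
GGGGGGGGG
GGGRGGGGG
GGGGGGGGG
GGGGGGGGG
GGGGGGGGG
GGGGGGGGG
After op 2 fill(3,5,R) [69 cells changed]:
RKRRRRRRR
RRRRRRRRY
RRRRRRRRR
RRRRRRRRR
RRRRRRRRR
RRRRRRRRR
RRRRRRRRR
RRRRRRRRR

Answer: 69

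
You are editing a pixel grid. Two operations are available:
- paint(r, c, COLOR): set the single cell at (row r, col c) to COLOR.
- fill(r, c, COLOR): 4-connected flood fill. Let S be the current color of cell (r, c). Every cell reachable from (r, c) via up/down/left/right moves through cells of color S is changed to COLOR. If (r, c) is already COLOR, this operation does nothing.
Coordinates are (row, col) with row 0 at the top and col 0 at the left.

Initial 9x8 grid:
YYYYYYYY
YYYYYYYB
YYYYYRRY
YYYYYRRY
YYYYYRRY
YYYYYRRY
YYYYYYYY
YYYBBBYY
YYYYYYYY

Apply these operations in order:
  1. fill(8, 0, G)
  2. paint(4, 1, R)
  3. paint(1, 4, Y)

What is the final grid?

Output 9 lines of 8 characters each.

After op 1 fill(8,0,G) [60 cells changed]:
GGGGGGGG
GGGGGGGB
GGGGGRRG
GGGGGRRG
GGGGGRRG
GGGGGRRG
GGGGGGGG
GGGBBBGG
GGGGGGGG
After op 2 paint(4,1,R):
GGGGGGGG
GGGGGGGB
GGGGGRRG
GGGGGRRG
GRGGGRRG
GGGGGRRG
GGGGGGGG
GGGBBBGG
GGGGGGGG
After op 3 paint(1,4,Y):
GGGGGGGG
GGGGYGGB
GGGGGRRG
GGGGGRRG
GRGGGRRG
GGGGGRRG
GGGGGGGG
GGGBBBGG
GGGGGGGG

Answer: GGGGGGGG
GGGGYGGB
GGGGGRRG
GGGGGRRG
GRGGGRRG
GGGGGRRG
GGGGGGGG
GGGBBBGG
GGGGGGGG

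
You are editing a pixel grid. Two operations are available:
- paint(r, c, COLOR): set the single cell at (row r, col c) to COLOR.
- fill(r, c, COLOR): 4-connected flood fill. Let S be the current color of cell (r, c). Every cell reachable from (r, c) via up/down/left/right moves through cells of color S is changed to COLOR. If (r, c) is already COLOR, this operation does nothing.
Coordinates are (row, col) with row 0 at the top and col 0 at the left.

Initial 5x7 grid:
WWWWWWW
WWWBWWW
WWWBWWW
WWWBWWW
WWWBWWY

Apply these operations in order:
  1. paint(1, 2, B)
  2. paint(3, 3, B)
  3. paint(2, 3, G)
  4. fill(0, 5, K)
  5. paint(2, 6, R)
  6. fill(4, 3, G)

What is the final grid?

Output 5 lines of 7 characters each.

After op 1 paint(1,2,B):
WWWWWWW
WWBBWWW
WWWBWWW
WWWBWWW
WWWBWWY
After op 2 paint(3,3,B):
WWWWWWW
WWBBWWW
WWWBWWW
WWWBWWW
WWWBWWY
After op 3 paint(2,3,G):
WWWWWWW
WWBBWWW
WWWGWWW
WWWBWWW
WWWBWWY
After op 4 fill(0,5,K) [29 cells changed]:
KKKKKKK
KKBBKKK
KKKGKKK
KKKBKKK
KKKBKKY
After op 5 paint(2,6,R):
KKKKKKK
KKBBKKK
KKKGKKR
KKKBKKK
KKKBKKY
After op 6 fill(4,3,G) [2 cells changed]:
KKKKKKK
KKBBKKK
KKKGKKR
KKKGKKK
KKKGKKY

Answer: KKKKKKK
KKBBKKK
KKKGKKR
KKKGKKK
KKKGKKY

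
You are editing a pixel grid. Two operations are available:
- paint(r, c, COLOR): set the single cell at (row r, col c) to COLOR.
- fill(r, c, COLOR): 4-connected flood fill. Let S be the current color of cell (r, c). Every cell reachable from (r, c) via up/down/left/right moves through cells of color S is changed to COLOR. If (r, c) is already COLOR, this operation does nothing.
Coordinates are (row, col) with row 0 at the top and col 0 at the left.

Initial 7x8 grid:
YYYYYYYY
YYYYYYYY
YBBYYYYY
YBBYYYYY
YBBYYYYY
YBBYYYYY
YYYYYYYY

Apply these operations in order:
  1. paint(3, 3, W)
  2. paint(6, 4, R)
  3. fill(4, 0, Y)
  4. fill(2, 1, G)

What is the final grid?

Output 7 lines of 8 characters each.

After op 1 paint(3,3,W):
YYYYYYYY
YYYYYYYY
YBBYYYYY
YBBWYYYY
YBBYYYYY
YBBYYYYY
YYYYYYYY
After op 2 paint(6,4,R):
YYYYYYYY
YYYYYYYY
YBBYYYYY
YBBWYYYY
YBBYYYYY
YBBYYYYY
YYYYRYYY
After op 3 fill(4,0,Y) [0 cells changed]:
YYYYYYYY
YYYYYYYY
YBBYYYYY
YBBWYYYY
YBBYYYYY
YBBYYYYY
YYYYRYYY
After op 4 fill(2,1,G) [8 cells changed]:
YYYYYYYY
YYYYYYYY
YGGYYYYY
YGGWYYYY
YGGYYYYY
YGGYYYYY
YYYYRYYY

Answer: YYYYYYYY
YYYYYYYY
YGGYYYYY
YGGWYYYY
YGGYYYYY
YGGYYYYY
YYYYRYYY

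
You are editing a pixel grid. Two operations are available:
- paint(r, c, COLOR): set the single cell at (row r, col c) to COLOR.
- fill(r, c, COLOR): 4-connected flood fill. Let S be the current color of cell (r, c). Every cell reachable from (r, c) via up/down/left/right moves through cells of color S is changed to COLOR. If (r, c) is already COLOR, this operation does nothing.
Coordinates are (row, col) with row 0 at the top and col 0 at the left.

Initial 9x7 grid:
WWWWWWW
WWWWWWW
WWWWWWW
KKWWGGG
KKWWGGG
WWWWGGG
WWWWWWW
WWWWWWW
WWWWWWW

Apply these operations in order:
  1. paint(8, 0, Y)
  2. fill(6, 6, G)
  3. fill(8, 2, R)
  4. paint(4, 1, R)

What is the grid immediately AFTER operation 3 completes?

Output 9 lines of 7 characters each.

After op 1 paint(8,0,Y):
WWWWWWW
WWWWWWW
WWWWWWW
KKWWGGG
KKWWGGG
WWWWGGG
WWWWWWW
WWWWWWW
YWWWWWW
After op 2 fill(6,6,G) [49 cells changed]:
GGGGGGG
GGGGGGG
GGGGGGG
KKGGGGG
KKGGGGG
GGGGGGG
GGGGGGG
GGGGGGG
YGGGGGG
After op 3 fill(8,2,R) [58 cells changed]:
RRRRRRR
RRRRRRR
RRRRRRR
KKRRRRR
KKRRRRR
RRRRRRR
RRRRRRR
RRRRRRR
YRRRRRR

Answer: RRRRRRR
RRRRRRR
RRRRRRR
KKRRRRR
KKRRRRR
RRRRRRR
RRRRRRR
RRRRRRR
YRRRRRR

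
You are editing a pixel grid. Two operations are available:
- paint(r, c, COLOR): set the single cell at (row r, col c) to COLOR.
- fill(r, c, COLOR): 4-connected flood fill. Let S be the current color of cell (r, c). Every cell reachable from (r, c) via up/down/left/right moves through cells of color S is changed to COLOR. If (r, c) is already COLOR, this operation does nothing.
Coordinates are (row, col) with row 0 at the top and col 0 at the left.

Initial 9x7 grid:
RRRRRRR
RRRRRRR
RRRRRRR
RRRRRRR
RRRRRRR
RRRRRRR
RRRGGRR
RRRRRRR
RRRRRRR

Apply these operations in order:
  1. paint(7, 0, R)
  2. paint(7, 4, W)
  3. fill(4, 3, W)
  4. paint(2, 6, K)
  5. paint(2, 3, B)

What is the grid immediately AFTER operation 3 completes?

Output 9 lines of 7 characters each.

Answer: WWWWWWW
WWWWWWW
WWWWWWW
WWWWWWW
WWWWWWW
WWWWWWW
WWWGGWW
WWWWWWW
WWWWWWW

Derivation:
After op 1 paint(7,0,R):
RRRRRRR
RRRRRRR
RRRRRRR
RRRRRRR
RRRRRRR
RRRRRRR
RRRGGRR
RRRRRRR
RRRRRRR
After op 2 paint(7,4,W):
RRRRRRR
RRRRRRR
RRRRRRR
RRRRRRR
RRRRRRR
RRRRRRR
RRRGGRR
RRRRWRR
RRRRRRR
After op 3 fill(4,3,W) [60 cells changed]:
WWWWWWW
WWWWWWW
WWWWWWW
WWWWWWW
WWWWWWW
WWWWWWW
WWWGGWW
WWWWWWW
WWWWWWW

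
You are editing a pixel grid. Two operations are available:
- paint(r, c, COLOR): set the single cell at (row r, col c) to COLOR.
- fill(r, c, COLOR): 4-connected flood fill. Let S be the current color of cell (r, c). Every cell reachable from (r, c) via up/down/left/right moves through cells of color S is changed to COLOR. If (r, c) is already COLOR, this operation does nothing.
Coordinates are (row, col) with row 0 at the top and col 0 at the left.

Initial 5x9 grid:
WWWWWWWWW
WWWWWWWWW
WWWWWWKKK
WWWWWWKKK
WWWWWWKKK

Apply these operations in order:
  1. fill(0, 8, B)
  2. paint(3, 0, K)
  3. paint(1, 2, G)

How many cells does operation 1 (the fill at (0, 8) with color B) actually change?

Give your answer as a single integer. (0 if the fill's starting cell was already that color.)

Answer: 36

Derivation:
After op 1 fill(0,8,B) [36 cells changed]:
BBBBBBBBB
BBBBBBBBB
BBBBBBKKK
BBBBBBKKK
BBBBBBKKK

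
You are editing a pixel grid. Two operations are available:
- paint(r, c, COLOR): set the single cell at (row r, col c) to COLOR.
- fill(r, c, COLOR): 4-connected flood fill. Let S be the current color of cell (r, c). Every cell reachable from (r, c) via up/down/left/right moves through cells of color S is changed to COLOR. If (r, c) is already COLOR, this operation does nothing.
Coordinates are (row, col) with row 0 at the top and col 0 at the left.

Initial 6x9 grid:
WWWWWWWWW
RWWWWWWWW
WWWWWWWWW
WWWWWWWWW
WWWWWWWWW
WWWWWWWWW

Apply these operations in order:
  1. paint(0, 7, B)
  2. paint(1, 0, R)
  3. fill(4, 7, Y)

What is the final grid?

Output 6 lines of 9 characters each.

Answer: YYYYYYYBY
RYYYYYYYY
YYYYYYYYY
YYYYYYYYY
YYYYYYYYY
YYYYYYYYY

Derivation:
After op 1 paint(0,7,B):
WWWWWWWBW
RWWWWWWWW
WWWWWWWWW
WWWWWWWWW
WWWWWWWWW
WWWWWWWWW
After op 2 paint(1,0,R):
WWWWWWWBW
RWWWWWWWW
WWWWWWWWW
WWWWWWWWW
WWWWWWWWW
WWWWWWWWW
After op 3 fill(4,7,Y) [52 cells changed]:
YYYYYYYBY
RYYYYYYYY
YYYYYYYYY
YYYYYYYYY
YYYYYYYYY
YYYYYYYYY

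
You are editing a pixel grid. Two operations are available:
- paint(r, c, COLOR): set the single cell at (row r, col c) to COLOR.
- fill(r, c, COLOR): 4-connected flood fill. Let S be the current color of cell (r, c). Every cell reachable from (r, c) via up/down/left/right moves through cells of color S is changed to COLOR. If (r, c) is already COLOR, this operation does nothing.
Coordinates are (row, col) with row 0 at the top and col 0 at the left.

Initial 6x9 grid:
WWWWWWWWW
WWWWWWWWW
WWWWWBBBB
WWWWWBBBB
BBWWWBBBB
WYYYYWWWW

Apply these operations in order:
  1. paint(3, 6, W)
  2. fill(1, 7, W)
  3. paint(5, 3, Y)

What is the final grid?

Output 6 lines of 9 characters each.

After op 1 paint(3,6,W):
WWWWWWWWW
WWWWWWWWW
WWWWWBBBB
WWWWWBWBB
BBWWWBBBB
WYYYYWWWW
After op 2 fill(1,7,W) [0 cells changed]:
WWWWWWWWW
WWWWWWWWW
WWWWWBBBB
WWWWWBWBB
BBWWWBBBB
WYYYYWWWW
After op 3 paint(5,3,Y):
WWWWWWWWW
WWWWWWWWW
WWWWWBBBB
WWWWWBWBB
BBWWWBBBB
WYYYYWWWW

Answer: WWWWWWWWW
WWWWWWWWW
WWWWWBBBB
WWWWWBWBB
BBWWWBBBB
WYYYYWWWW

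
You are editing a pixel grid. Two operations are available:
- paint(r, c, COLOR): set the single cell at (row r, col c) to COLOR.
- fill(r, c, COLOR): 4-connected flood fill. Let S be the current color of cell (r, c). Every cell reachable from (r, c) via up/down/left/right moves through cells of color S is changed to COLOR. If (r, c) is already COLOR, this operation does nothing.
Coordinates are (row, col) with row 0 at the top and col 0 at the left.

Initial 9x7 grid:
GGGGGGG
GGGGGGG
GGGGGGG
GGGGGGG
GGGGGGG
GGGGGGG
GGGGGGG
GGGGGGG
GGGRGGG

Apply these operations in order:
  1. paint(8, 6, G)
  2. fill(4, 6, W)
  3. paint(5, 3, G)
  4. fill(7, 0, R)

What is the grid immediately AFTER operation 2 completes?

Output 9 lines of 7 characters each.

After op 1 paint(8,6,G):
GGGGGGG
GGGGGGG
GGGGGGG
GGGGGGG
GGGGGGG
GGGGGGG
GGGGGGG
GGGGGGG
GGGRGGG
After op 2 fill(4,6,W) [62 cells changed]:
WWWWWWW
WWWWWWW
WWWWWWW
WWWWWWW
WWWWWWW
WWWWWWW
WWWWWWW
WWWWWWW
WWWRWWW

Answer: WWWWWWW
WWWWWWW
WWWWWWW
WWWWWWW
WWWWWWW
WWWWWWW
WWWWWWW
WWWWWWW
WWWRWWW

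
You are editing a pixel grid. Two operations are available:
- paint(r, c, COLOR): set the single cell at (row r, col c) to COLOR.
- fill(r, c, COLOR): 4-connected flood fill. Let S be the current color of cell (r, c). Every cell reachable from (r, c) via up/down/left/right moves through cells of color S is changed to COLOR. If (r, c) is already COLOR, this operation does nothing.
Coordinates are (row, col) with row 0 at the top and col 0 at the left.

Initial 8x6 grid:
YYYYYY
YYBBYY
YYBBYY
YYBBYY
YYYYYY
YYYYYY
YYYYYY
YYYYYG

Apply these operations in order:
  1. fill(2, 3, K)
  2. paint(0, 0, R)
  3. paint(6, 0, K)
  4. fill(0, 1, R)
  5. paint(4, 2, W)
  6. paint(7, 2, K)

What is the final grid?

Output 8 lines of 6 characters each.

Answer: RRRRRR
RRKKRR
RRKKRR
RRKKRR
RRWRRR
RRRRRR
KRRRRR
RRKRRG

Derivation:
After op 1 fill(2,3,K) [6 cells changed]:
YYYYYY
YYKKYY
YYKKYY
YYKKYY
YYYYYY
YYYYYY
YYYYYY
YYYYYG
After op 2 paint(0,0,R):
RYYYYY
YYKKYY
YYKKYY
YYKKYY
YYYYYY
YYYYYY
YYYYYY
YYYYYG
After op 3 paint(6,0,K):
RYYYYY
YYKKYY
YYKKYY
YYKKYY
YYYYYY
YYYYYY
KYYYYY
YYYYYG
After op 4 fill(0,1,R) [39 cells changed]:
RRRRRR
RRKKRR
RRKKRR
RRKKRR
RRRRRR
RRRRRR
KRRRRR
RRRRRG
After op 5 paint(4,2,W):
RRRRRR
RRKKRR
RRKKRR
RRKKRR
RRWRRR
RRRRRR
KRRRRR
RRRRRG
After op 6 paint(7,2,K):
RRRRRR
RRKKRR
RRKKRR
RRKKRR
RRWRRR
RRRRRR
KRRRRR
RRKRRG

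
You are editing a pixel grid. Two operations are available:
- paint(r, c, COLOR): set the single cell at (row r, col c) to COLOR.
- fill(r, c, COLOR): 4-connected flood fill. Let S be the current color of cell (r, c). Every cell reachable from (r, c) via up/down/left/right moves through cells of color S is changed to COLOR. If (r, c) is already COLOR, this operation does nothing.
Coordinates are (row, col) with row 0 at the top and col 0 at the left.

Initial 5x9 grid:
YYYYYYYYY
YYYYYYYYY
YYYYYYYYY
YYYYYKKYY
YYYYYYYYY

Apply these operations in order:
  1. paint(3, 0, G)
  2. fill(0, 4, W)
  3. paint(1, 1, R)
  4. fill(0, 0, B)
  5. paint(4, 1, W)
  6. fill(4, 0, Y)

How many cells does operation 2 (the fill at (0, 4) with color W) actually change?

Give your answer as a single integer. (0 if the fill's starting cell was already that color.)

Answer: 42

Derivation:
After op 1 paint(3,0,G):
YYYYYYYYY
YYYYYYYYY
YYYYYYYYY
GYYYYKKYY
YYYYYYYYY
After op 2 fill(0,4,W) [42 cells changed]:
WWWWWWWWW
WWWWWWWWW
WWWWWWWWW
GWWWWKKWW
WWWWWWWWW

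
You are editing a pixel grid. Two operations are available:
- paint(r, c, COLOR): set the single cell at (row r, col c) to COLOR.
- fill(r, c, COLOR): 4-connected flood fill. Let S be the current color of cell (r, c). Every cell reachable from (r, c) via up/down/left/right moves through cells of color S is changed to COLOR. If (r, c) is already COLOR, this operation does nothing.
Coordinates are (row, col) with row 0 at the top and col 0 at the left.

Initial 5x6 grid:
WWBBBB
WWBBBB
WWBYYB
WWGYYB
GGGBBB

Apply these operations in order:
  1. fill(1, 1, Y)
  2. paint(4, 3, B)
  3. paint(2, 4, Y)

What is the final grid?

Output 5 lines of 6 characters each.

Answer: YYBBBB
YYBBBB
YYBYYB
YYGYYB
GGGBBB

Derivation:
After op 1 fill(1,1,Y) [8 cells changed]:
YYBBBB
YYBBBB
YYBYYB
YYGYYB
GGGBBB
After op 2 paint(4,3,B):
YYBBBB
YYBBBB
YYBYYB
YYGYYB
GGGBBB
After op 3 paint(2,4,Y):
YYBBBB
YYBBBB
YYBYYB
YYGYYB
GGGBBB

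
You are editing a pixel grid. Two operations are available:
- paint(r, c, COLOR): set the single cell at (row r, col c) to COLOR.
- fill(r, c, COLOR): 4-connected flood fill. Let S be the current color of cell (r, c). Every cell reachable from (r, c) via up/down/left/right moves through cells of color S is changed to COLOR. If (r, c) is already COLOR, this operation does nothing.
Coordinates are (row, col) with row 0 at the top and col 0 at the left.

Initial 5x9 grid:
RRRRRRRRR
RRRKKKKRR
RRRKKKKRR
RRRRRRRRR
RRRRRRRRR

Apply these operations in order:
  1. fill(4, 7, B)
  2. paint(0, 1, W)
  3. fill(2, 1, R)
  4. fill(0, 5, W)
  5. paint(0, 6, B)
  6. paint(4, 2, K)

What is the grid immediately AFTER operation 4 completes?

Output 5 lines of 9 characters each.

Answer: WWWWWWWWW
WWWKKKKWW
WWWKKKKWW
WWWWWWWWW
WWWWWWWWW

Derivation:
After op 1 fill(4,7,B) [37 cells changed]:
BBBBBBBBB
BBBKKKKBB
BBBKKKKBB
BBBBBBBBB
BBBBBBBBB
After op 2 paint(0,1,W):
BWBBBBBBB
BBBKKKKBB
BBBKKKKBB
BBBBBBBBB
BBBBBBBBB
After op 3 fill(2,1,R) [36 cells changed]:
RWRRRRRRR
RRRKKKKRR
RRRKKKKRR
RRRRRRRRR
RRRRRRRRR
After op 4 fill(0,5,W) [36 cells changed]:
WWWWWWWWW
WWWKKKKWW
WWWKKKKWW
WWWWWWWWW
WWWWWWWWW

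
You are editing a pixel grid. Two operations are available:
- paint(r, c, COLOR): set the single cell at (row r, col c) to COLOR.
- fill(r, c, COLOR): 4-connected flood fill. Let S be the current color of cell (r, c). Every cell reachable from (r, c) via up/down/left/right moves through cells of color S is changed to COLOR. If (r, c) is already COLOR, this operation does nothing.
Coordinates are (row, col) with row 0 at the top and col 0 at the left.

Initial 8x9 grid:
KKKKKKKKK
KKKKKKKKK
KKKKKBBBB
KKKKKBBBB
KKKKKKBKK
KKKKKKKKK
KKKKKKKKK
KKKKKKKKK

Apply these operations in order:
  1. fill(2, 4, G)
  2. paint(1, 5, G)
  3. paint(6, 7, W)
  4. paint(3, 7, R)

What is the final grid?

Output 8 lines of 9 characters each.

Answer: GGGGGGGGG
GGGGGGGGG
GGGGGBBBB
GGGGGBBRB
GGGGGGBGG
GGGGGGGGG
GGGGGGGWG
GGGGGGGGG

Derivation:
After op 1 fill(2,4,G) [63 cells changed]:
GGGGGGGGG
GGGGGGGGG
GGGGGBBBB
GGGGGBBBB
GGGGGGBGG
GGGGGGGGG
GGGGGGGGG
GGGGGGGGG
After op 2 paint(1,5,G):
GGGGGGGGG
GGGGGGGGG
GGGGGBBBB
GGGGGBBBB
GGGGGGBGG
GGGGGGGGG
GGGGGGGGG
GGGGGGGGG
After op 3 paint(6,7,W):
GGGGGGGGG
GGGGGGGGG
GGGGGBBBB
GGGGGBBBB
GGGGGGBGG
GGGGGGGGG
GGGGGGGWG
GGGGGGGGG
After op 4 paint(3,7,R):
GGGGGGGGG
GGGGGGGGG
GGGGGBBBB
GGGGGBBRB
GGGGGGBGG
GGGGGGGGG
GGGGGGGWG
GGGGGGGGG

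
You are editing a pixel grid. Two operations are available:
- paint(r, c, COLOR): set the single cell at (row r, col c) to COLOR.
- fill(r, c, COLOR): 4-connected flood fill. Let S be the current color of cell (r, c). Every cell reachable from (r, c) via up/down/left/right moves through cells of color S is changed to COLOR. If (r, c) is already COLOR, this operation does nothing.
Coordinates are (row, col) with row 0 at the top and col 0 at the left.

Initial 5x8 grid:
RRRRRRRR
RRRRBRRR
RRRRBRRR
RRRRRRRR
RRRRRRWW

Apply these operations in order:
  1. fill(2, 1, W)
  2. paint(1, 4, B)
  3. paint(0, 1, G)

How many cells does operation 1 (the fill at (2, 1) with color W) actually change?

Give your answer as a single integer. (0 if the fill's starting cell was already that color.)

After op 1 fill(2,1,W) [36 cells changed]:
WWWWWWWW
WWWWBWWW
WWWWBWWW
WWWWWWWW
WWWWWWWW

Answer: 36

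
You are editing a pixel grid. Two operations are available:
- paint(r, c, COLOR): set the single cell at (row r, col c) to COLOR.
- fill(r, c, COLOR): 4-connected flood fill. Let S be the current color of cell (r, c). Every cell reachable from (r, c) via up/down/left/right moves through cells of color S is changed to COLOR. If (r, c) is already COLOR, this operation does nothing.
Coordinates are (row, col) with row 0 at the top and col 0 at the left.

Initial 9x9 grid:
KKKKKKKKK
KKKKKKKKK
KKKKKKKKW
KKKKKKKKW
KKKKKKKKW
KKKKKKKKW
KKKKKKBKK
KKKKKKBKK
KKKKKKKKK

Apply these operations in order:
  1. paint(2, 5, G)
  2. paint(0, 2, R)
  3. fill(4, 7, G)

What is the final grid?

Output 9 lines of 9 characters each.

Answer: GGRGGGGGG
GGGGGGGGG
GGGGGGGGW
GGGGGGGGW
GGGGGGGGW
GGGGGGGGW
GGGGGGBGG
GGGGGGBGG
GGGGGGGGG

Derivation:
After op 1 paint(2,5,G):
KKKKKKKKK
KKKKKKKKK
KKKKKGKKW
KKKKKKKKW
KKKKKKKKW
KKKKKKKKW
KKKKKKBKK
KKKKKKBKK
KKKKKKKKK
After op 2 paint(0,2,R):
KKRKKKKKK
KKKKKKKKK
KKKKKGKKW
KKKKKKKKW
KKKKKKKKW
KKKKKKKKW
KKKKKKBKK
KKKKKKBKK
KKKKKKKKK
After op 3 fill(4,7,G) [73 cells changed]:
GGRGGGGGG
GGGGGGGGG
GGGGGGGGW
GGGGGGGGW
GGGGGGGGW
GGGGGGGGW
GGGGGGBGG
GGGGGGBGG
GGGGGGGGG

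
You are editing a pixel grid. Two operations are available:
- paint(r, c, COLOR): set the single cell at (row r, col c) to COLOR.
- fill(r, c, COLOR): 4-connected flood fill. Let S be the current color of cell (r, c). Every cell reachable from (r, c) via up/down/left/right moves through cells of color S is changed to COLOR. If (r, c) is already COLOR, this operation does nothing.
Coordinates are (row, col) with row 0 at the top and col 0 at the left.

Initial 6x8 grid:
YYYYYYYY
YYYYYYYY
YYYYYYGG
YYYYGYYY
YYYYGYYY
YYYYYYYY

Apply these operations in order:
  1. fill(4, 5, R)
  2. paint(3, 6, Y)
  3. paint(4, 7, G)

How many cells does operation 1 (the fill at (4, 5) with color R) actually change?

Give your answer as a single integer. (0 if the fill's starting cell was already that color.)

Answer: 44

Derivation:
After op 1 fill(4,5,R) [44 cells changed]:
RRRRRRRR
RRRRRRRR
RRRRRRGG
RRRRGRRR
RRRRGRRR
RRRRRRRR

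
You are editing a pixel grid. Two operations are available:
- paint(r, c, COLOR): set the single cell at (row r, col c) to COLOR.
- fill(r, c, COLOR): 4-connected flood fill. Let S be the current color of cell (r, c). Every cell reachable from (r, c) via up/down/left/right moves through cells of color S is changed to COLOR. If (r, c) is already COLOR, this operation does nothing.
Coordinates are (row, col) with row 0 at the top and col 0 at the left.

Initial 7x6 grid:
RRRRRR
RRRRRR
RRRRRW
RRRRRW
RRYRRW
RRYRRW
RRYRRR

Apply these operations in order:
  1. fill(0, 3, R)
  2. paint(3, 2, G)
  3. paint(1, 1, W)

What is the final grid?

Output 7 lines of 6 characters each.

Answer: RRRRRR
RWRRRR
RRRRRW
RRGRRW
RRYRRW
RRYRRW
RRYRRR

Derivation:
After op 1 fill(0,3,R) [0 cells changed]:
RRRRRR
RRRRRR
RRRRRW
RRRRRW
RRYRRW
RRYRRW
RRYRRR
After op 2 paint(3,2,G):
RRRRRR
RRRRRR
RRRRRW
RRGRRW
RRYRRW
RRYRRW
RRYRRR
After op 3 paint(1,1,W):
RRRRRR
RWRRRR
RRRRRW
RRGRRW
RRYRRW
RRYRRW
RRYRRR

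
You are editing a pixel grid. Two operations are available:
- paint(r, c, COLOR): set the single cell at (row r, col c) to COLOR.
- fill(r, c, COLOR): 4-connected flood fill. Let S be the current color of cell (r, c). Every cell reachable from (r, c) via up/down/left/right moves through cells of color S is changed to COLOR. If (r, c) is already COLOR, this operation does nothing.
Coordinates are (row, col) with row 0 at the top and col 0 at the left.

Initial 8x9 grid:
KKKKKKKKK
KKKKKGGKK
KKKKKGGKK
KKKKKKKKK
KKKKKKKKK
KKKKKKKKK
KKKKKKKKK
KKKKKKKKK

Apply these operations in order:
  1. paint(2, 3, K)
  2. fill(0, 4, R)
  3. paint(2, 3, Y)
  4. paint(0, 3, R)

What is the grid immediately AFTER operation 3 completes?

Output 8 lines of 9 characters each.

After op 1 paint(2,3,K):
KKKKKKKKK
KKKKKGGKK
KKKKKGGKK
KKKKKKKKK
KKKKKKKKK
KKKKKKKKK
KKKKKKKKK
KKKKKKKKK
After op 2 fill(0,4,R) [68 cells changed]:
RRRRRRRRR
RRRRRGGRR
RRRRRGGRR
RRRRRRRRR
RRRRRRRRR
RRRRRRRRR
RRRRRRRRR
RRRRRRRRR
After op 3 paint(2,3,Y):
RRRRRRRRR
RRRRRGGRR
RRRYRGGRR
RRRRRRRRR
RRRRRRRRR
RRRRRRRRR
RRRRRRRRR
RRRRRRRRR

Answer: RRRRRRRRR
RRRRRGGRR
RRRYRGGRR
RRRRRRRRR
RRRRRRRRR
RRRRRRRRR
RRRRRRRRR
RRRRRRRRR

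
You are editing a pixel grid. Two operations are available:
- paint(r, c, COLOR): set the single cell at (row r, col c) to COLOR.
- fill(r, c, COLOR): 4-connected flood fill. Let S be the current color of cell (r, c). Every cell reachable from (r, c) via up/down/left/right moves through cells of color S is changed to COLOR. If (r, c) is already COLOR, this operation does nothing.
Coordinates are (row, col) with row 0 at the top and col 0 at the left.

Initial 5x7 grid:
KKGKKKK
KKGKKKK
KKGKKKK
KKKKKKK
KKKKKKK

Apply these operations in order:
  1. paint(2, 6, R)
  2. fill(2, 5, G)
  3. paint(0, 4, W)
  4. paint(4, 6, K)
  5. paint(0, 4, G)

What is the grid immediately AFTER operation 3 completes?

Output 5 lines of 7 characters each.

After op 1 paint(2,6,R):
KKGKKKK
KKGKKKK
KKGKKKR
KKKKKKK
KKKKKKK
After op 2 fill(2,5,G) [31 cells changed]:
GGGGGGG
GGGGGGG
GGGGGGR
GGGGGGG
GGGGGGG
After op 3 paint(0,4,W):
GGGGWGG
GGGGGGG
GGGGGGR
GGGGGGG
GGGGGGG

Answer: GGGGWGG
GGGGGGG
GGGGGGR
GGGGGGG
GGGGGGG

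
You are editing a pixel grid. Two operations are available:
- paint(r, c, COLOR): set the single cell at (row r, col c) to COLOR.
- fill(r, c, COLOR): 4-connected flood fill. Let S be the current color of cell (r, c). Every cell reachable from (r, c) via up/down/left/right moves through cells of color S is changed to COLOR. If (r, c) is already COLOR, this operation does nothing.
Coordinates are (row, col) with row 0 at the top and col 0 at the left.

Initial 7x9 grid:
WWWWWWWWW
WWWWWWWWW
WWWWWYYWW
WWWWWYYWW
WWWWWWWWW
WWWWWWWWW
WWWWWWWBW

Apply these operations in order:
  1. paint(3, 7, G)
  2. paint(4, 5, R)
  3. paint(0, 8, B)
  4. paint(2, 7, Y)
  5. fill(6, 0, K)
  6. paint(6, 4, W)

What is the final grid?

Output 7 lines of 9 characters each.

After op 1 paint(3,7,G):
WWWWWWWWW
WWWWWWWWW
WWWWWYYWW
WWWWWYYGW
WWWWWWWWW
WWWWWWWWW
WWWWWWWBW
After op 2 paint(4,5,R):
WWWWWWWWW
WWWWWWWWW
WWWWWYYWW
WWWWWYYGW
WWWWWRWWW
WWWWWWWWW
WWWWWWWBW
After op 3 paint(0,8,B):
WWWWWWWWB
WWWWWWWWW
WWWWWYYWW
WWWWWYYGW
WWWWWRWWW
WWWWWWWWW
WWWWWWWBW
After op 4 paint(2,7,Y):
WWWWWWWWB
WWWWWWWWW
WWWWWYYYW
WWWWWYYGW
WWWWWRWWW
WWWWWWWWW
WWWWWWWBW
After op 5 fill(6,0,K) [54 cells changed]:
KKKKKKKKB
KKKKKKKKK
KKKKKYYYK
KKKKKYYGK
KKKKKRKKK
KKKKKKKKK
KKKKKKKBK
After op 6 paint(6,4,W):
KKKKKKKKB
KKKKKKKKK
KKKKKYYYK
KKKKKYYGK
KKKKKRKKK
KKKKKKKKK
KKKKWKKBK

Answer: KKKKKKKKB
KKKKKKKKK
KKKKKYYYK
KKKKKYYGK
KKKKKRKKK
KKKKKKKKK
KKKKWKKBK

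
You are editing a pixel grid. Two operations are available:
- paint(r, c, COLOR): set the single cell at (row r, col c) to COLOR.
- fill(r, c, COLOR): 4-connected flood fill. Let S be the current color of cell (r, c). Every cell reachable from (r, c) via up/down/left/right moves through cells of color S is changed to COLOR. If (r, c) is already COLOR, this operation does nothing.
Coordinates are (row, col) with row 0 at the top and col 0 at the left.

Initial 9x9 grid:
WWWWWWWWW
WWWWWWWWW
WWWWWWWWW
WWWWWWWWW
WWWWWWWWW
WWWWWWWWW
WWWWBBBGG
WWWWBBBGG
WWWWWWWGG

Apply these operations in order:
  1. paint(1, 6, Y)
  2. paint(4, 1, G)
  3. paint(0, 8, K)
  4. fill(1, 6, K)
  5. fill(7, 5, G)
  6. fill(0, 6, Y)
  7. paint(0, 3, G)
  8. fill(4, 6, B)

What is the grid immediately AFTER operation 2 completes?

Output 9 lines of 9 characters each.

Answer: WWWWWWWWW
WWWWWWYWW
WWWWWWWWW
WWWWWWWWW
WGWWWWWWW
WWWWWWWWW
WWWWBBBGG
WWWWBBBGG
WWWWWWWGG

Derivation:
After op 1 paint(1,6,Y):
WWWWWWWWW
WWWWWWYWW
WWWWWWWWW
WWWWWWWWW
WWWWWWWWW
WWWWWWWWW
WWWWBBBGG
WWWWBBBGG
WWWWWWWGG
After op 2 paint(4,1,G):
WWWWWWWWW
WWWWWWYWW
WWWWWWWWW
WWWWWWWWW
WGWWWWWWW
WWWWWWWWW
WWWWBBBGG
WWWWBBBGG
WWWWWWWGG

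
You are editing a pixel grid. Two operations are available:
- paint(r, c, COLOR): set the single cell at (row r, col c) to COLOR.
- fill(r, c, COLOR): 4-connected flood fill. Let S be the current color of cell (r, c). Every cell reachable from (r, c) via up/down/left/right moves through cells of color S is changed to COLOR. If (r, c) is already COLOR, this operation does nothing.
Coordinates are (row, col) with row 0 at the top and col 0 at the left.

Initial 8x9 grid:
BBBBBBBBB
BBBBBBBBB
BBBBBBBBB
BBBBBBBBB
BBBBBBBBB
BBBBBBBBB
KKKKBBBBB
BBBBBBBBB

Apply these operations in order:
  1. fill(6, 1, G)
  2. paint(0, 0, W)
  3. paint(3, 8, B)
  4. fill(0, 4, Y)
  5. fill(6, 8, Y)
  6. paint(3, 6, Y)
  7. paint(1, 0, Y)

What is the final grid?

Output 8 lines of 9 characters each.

Answer: WYYYYYYYY
YYYYYYYYY
YYYYYYYYY
YYYYYYYYY
YYYYYYYYY
YYYYYYYYY
GGGGYYYYY
YYYYYYYYY

Derivation:
After op 1 fill(6,1,G) [4 cells changed]:
BBBBBBBBB
BBBBBBBBB
BBBBBBBBB
BBBBBBBBB
BBBBBBBBB
BBBBBBBBB
GGGGBBBBB
BBBBBBBBB
After op 2 paint(0,0,W):
WBBBBBBBB
BBBBBBBBB
BBBBBBBBB
BBBBBBBBB
BBBBBBBBB
BBBBBBBBB
GGGGBBBBB
BBBBBBBBB
After op 3 paint(3,8,B):
WBBBBBBBB
BBBBBBBBB
BBBBBBBBB
BBBBBBBBB
BBBBBBBBB
BBBBBBBBB
GGGGBBBBB
BBBBBBBBB
After op 4 fill(0,4,Y) [67 cells changed]:
WYYYYYYYY
YYYYYYYYY
YYYYYYYYY
YYYYYYYYY
YYYYYYYYY
YYYYYYYYY
GGGGYYYYY
YYYYYYYYY
After op 5 fill(6,8,Y) [0 cells changed]:
WYYYYYYYY
YYYYYYYYY
YYYYYYYYY
YYYYYYYYY
YYYYYYYYY
YYYYYYYYY
GGGGYYYYY
YYYYYYYYY
After op 6 paint(3,6,Y):
WYYYYYYYY
YYYYYYYYY
YYYYYYYYY
YYYYYYYYY
YYYYYYYYY
YYYYYYYYY
GGGGYYYYY
YYYYYYYYY
After op 7 paint(1,0,Y):
WYYYYYYYY
YYYYYYYYY
YYYYYYYYY
YYYYYYYYY
YYYYYYYYY
YYYYYYYYY
GGGGYYYYY
YYYYYYYYY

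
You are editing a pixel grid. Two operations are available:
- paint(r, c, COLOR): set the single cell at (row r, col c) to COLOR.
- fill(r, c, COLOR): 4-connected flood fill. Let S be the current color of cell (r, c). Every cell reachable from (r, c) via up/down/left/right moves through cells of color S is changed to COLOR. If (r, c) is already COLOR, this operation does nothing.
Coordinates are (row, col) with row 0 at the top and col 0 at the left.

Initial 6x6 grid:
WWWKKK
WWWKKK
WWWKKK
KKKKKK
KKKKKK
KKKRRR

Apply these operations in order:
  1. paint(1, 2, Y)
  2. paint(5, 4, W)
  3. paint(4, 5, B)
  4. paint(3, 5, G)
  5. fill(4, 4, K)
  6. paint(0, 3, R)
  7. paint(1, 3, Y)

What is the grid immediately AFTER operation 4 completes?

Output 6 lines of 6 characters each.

After op 1 paint(1,2,Y):
WWWKKK
WWYKKK
WWWKKK
KKKKKK
KKKKKK
KKKRRR
After op 2 paint(5,4,W):
WWWKKK
WWYKKK
WWWKKK
KKKKKK
KKKKKK
KKKRWR
After op 3 paint(4,5,B):
WWWKKK
WWYKKK
WWWKKK
KKKKKK
KKKKKB
KKKRWR
After op 4 paint(3,5,G):
WWWKKK
WWYKKK
WWWKKK
KKKKKG
KKKKKB
KKKRWR

Answer: WWWKKK
WWYKKK
WWWKKK
KKKKKG
KKKKKB
KKKRWR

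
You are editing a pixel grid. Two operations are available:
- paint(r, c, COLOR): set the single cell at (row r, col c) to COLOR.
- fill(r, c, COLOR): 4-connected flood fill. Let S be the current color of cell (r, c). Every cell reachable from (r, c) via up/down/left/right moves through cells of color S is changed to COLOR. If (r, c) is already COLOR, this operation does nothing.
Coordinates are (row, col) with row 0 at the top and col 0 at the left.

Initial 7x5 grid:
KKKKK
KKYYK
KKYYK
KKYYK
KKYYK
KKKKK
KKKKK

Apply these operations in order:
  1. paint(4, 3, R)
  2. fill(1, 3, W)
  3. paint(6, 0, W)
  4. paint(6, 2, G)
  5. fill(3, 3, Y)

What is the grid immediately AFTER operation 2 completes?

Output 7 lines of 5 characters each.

Answer: KKKKK
KKWWK
KKWWK
KKWWK
KKWRK
KKKKK
KKKKK

Derivation:
After op 1 paint(4,3,R):
KKKKK
KKYYK
KKYYK
KKYYK
KKYRK
KKKKK
KKKKK
After op 2 fill(1,3,W) [7 cells changed]:
KKKKK
KKWWK
KKWWK
KKWWK
KKWRK
KKKKK
KKKKK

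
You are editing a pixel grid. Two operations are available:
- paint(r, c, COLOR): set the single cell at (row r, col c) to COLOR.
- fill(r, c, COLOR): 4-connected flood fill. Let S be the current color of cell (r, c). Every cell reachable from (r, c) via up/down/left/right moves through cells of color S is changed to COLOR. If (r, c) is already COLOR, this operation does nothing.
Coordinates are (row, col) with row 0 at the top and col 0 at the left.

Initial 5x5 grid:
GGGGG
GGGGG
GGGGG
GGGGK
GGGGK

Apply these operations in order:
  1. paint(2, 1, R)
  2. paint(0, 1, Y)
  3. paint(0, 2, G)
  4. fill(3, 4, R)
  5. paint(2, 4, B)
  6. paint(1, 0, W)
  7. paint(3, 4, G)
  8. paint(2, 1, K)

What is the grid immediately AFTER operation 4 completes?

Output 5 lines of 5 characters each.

After op 1 paint(2,1,R):
GGGGG
GGGGG
GRGGG
GGGGK
GGGGK
After op 2 paint(0,1,Y):
GYGGG
GGGGG
GRGGG
GGGGK
GGGGK
After op 3 paint(0,2,G):
GYGGG
GGGGG
GRGGG
GGGGK
GGGGK
After op 4 fill(3,4,R) [2 cells changed]:
GYGGG
GGGGG
GRGGG
GGGGR
GGGGR

Answer: GYGGG
GGGGG
GRGGG
GGGGR
GGGGR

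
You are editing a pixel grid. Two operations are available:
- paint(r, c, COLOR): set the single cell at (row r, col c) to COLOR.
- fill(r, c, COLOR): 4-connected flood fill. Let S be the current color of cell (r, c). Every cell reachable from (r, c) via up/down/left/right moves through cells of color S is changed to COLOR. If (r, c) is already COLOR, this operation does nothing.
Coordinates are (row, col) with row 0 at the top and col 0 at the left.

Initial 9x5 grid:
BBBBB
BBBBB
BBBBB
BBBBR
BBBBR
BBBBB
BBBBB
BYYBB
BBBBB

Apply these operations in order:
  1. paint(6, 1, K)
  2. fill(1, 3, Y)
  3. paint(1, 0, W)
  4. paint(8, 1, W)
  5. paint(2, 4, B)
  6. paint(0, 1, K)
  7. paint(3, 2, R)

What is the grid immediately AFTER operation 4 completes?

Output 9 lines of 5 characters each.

Answer: YYYYY
WYYYY
YYYYY
YYYYR
YYYYR
YYYYY
YKYYY
YYYYY
YWYYY

Derivation:
After op 1 paint(6,1,K):
BBBBB
BBBBB
BBBBB
BBBBR
BBBBR
BBBBB
BKBBB
BYYBB
BBBBB
After op 2 fill(1,3,Y) [40 cells changed]:
YYYYY
YYYYY
YYYYY
YYYYR
YYYYR
YYYYY
YKYYY
YYYYY
YYYYY
After op 3 paint(1,0,W):
YYYYY
WYYYY
YYYYY
YYYYR
YYYYR
YYYYY
YKYYY
YYYYY
YYYYY
After op 4 paint(8,1,W):
YYYYY
WYYYY
YYYYY
YYYYR
YYYYR
YYYYY
YKYYY
YYYYY
YWYYY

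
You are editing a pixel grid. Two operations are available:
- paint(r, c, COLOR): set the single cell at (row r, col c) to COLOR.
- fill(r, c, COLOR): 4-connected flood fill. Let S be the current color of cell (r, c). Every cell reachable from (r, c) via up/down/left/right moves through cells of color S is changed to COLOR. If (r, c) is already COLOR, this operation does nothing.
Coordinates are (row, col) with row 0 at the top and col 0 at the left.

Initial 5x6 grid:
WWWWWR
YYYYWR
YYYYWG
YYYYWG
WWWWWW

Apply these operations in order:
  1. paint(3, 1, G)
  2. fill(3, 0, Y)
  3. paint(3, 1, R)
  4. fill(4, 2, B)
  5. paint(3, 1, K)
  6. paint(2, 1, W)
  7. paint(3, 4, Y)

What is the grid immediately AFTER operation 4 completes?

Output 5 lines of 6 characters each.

After op 1 paint(3,1,G):
WWWWWR
YYYYWR
YYYYWG
YGYYWG
WWWWWW
After op 2 fill(3,0,Y) [0 cells changed]:
WWWWWR
YYYYWR
YYYYWG
YGYYWG
WWWWWW
After op 3 paint(3,1,R):
WWWWWR
YYYYWR
YYYYWG
YRYYWG
WWWWWW
After op 4 fill(4,2,B) [14 cells changed]:
BBBBBR
YYYYBR
YYYYBG
YRYYBG
BBBBBB

Answer: BBBBBR
YYYYBR
YYYYBG
YRYYBG
BBBBBB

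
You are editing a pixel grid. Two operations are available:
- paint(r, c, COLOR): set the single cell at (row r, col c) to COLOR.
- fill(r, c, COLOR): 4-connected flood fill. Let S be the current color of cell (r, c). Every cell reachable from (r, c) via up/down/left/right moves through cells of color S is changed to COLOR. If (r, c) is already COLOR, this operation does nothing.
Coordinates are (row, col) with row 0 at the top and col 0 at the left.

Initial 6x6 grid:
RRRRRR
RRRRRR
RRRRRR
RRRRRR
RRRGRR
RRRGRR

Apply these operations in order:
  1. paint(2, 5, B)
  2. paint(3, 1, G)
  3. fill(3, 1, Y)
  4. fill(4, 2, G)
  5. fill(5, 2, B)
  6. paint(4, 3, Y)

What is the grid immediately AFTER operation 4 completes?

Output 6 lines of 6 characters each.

Answer: GGGGGG
GGGGGG
GGGGGB
GYGGGG
GGGGGG
GGGGGG

Derivation:
After op 1 paint(2,5,B):
RRRRRR
RRRRRR
RRRRRB
RRRRRR
RRRGRR
RRRGRR
After op 2 paint(3,1,G):
RRRRRR
RRRRRR
RRRRRB
RGRRRR
RRRGRR
RRRGRR
After op 3 fill(3,1,Y) [1 cells changed]:
RRRRRR
RRRRRR
RRRRRB
RYRRRR
RRRGRR
RRRGRR
After op 4 fill(4,2,G) [32 cells changed]:
GGGGGG
GGGGGG
GGGGGB
GYGGGG
GGGGGG
GGGGGG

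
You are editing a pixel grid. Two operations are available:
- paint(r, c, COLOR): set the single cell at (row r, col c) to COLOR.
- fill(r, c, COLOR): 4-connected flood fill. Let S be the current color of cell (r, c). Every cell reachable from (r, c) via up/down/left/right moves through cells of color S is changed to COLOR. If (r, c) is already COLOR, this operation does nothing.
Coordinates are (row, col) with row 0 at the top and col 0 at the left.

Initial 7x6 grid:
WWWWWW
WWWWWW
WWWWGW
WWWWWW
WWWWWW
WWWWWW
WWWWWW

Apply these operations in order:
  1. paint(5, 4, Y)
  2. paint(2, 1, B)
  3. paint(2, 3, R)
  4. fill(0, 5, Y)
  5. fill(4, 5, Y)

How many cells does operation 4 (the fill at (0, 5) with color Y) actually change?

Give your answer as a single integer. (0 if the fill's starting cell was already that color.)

Answer: 38

Derivation:
After op 1 paint(5,4,Y):
WWWWWW
WWWWWW
WWWWGW
WWWWWW
WWWWWW
WWWWYW
WWWWWW
After op 2 paint(2,1,B):
WWWWWW
WWWWWW
WBWWGW
WWWWWW
WWWWWW
WWWWYW
WWWWWW
After op 3 paint(2,3,R):
WWWWWW
WWWWWW
WBWRGW
WWWWWW
WWWWWW
WWWWYW
WWWWWW
After op 4 fill(0,5,Y) [38 cells changed]:
YYYYYY
YYYYYY
YBYRGY
YYYYYY
YYYYYY
YYYYYY
YYYYYY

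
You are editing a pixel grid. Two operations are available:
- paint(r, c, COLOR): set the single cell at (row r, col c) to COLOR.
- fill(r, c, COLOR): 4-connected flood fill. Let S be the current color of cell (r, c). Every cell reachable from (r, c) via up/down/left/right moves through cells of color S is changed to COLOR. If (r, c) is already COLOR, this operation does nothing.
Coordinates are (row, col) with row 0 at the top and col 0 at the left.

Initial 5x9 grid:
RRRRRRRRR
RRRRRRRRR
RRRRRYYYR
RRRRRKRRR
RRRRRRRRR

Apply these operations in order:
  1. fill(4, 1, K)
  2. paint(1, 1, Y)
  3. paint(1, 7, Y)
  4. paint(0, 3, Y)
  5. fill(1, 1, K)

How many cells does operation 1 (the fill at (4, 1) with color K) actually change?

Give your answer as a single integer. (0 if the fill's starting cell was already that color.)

Answer: 41

Derivation:
After op 1 fill(4,1,K) [41 cells changed]:
KKKKKKKKK
KKKKKKKKK
KKKKKYYYK
KKKKKKKKK
KKKKKKKKK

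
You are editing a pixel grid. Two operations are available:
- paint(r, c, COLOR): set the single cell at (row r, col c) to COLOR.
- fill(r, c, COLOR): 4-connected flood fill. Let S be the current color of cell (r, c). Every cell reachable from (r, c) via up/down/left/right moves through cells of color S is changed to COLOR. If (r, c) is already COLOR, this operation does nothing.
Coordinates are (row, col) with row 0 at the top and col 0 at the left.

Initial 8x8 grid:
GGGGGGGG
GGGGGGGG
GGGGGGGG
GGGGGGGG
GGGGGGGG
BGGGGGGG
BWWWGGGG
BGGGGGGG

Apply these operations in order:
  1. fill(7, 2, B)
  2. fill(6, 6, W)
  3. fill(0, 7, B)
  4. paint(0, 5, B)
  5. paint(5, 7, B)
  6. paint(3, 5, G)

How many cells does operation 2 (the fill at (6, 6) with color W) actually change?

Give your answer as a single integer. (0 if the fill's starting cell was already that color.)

Answer: 61

Derivation:
After op 1 fill(7,2,B) [58 cells changed]:
BBBBBBBB
BBBBBBBB
BBBBBBBB
BBBBBBBB
BBBBBBBB
BBBBBBBB
BWWWBBBB
BBBBBBBB
After op 2 fill(6,6,W) [61 cells changed]:
WWWWWWWW
WWWWWWWW
WWWWWWWW
WWWWWWWW
WWWWWWWW
WWWWWWWW
WWWWWWWW
WWWWWWWW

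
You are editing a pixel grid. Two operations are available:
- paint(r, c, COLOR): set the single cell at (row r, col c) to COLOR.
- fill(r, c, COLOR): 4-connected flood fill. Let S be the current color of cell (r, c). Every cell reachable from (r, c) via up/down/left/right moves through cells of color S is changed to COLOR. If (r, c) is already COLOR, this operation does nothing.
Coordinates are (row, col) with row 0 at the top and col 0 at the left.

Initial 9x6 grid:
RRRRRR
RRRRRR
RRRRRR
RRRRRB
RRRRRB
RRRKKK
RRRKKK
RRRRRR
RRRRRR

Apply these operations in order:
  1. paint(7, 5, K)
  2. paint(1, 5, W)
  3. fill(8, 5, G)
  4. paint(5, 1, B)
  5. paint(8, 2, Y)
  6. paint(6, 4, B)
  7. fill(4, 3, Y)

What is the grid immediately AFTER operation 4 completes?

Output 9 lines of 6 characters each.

Answer: GGGGGG
GGGGGW
GGGGGG
GGGGGB
GGGGGB
GBGKKK
GGGKKK
GGGGGK
GGGGGG

Derivation:
After op 1 paint(7,5,K):
RRRRRR
RRRRRR
RRRRRR
RRRRRB
RRRRRB
RRRKKK
RRRKKK
RRRRRK
RRRRRR
After op 2 paint(1,5,W):
RRRRRR
RRRRRW
RRRRRR
RRRRRB
RRRRRB
RRRKKK
RRRKKK
RRRRRK
RRRRRR
After op 3 fill(8,5,G) [44 cells changed]:
GGGGGG
GGGGGW
GGGGGG
GGGGGB
GGGGGB
GGGKKK
GGGKKK
GGGGGK
GGGGGG
After op 4 paint(5,1,B):
GGGGGG
GGGGGW
GGGGGG
GGGGGB
GGGGGB
GBGKKK
GGGKKK
GGGGGK
GGGGGG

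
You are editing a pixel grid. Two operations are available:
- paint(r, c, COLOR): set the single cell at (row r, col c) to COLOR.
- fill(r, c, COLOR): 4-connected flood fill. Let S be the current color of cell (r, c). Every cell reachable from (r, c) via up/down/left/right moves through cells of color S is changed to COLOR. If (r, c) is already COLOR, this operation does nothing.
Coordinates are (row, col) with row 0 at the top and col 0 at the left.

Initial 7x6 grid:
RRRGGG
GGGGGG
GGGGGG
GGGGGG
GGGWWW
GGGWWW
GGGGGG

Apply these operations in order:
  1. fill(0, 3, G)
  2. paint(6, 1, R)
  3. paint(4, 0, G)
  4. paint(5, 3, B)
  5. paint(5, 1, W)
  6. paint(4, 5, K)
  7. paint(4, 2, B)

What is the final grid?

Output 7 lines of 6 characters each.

Answer: RRRGGG
GGGGGG
GGGGGG
GGGGGG
GGBWWK
GWGBWW
GRGGGG

Derivation:
After op 1 fill(0,3,G) [0 cells changed]:
RRRGGG
GGGGGG
GGGGGG
GGGGGG
GGGWWW
GGGWWW
GGGGGG
After op 2 paint(6,1,R):
RRRGGG
GGGGGG
GGGGGG
GGGGGG
GGGWWW
GGGWWW
GRGGGG
After op 3 paint(4,0,G):
RRRGGG
GGGGGG
GGGGGG
GGGGGG
GGGWWW
GGGWWW
GRGGGG
After op 4 paint(5,3,B):
RRRGGG
GGGGGG
GGGGGG
GGGGGG
GGGWWW
GGGBWW
GRGGGG
After op 5 paint(5,1,W):
RRRGGG
GGGGGG
GGGGGG
GGGGGG
GGGWWW
GWGBWW
GRGGGG
After op 6 paint(4,5,K):
RRRGGG
GGGGGG
GGGGGG
GGGGGG
GGGWWK
GWGBWW
GRGGGG
After op 7 paint(4,2,B):
RRRGGG
GGGGGG
GGGGGG
GGGGGG
GGBWWK
GWGBWW
GRGGGG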